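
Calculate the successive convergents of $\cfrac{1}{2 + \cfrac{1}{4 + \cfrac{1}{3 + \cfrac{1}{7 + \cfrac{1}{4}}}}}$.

Using the convergent recurrence p_i = a_i*p_{i-1} + p_{i-2}, q_i = a_i*q_{i-1} + q_{i-2} with p_{-2}=0, p_{-1}=1, q_{-2}=1, q_{-1}=0:
  i=0: a_0=0, p_0 = 0*1 + 0 = 0, q_0 = 0*0 + 1 = 1.
  i=1: a_1=2, p_1 = 2*0 + 1 = 1, q_1 = 2*1 + 0 = 2.
  i=2: a_2=4, p_2 = 4*1 + 0 = 4, q_2 = 4*2 + 1 = 9.
  i=3: a_3=3, p_3 = 3*4 + 1 = 13, q_3 = 3*9 + 2 = 29.
  i=4: a_4=7, p_4 = 7*13 + 4 = 95, q_4 = 7*29 + 9 = 212.
  i=5: a_5=4, p_5 = 4*95 + 13 = 393, q_5 = 4*212 + 29 = 877.

0/1, 1/2, 4/9, 13/29, 95/212, 393/877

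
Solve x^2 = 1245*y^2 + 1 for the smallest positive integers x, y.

First expand sqrt(1245) as a continued fraction. With x_i = (sqrt(1245) + m_i)/d_i and (m_0, d_0) = (0, 1): a_0 = floor(sqrt(1245)) = 35, since 35^2 = 1225 <= 1245 < 1296 = 36^2.
Iterate m_{i+1} = d_i*a_i - m_i, d_{i+1} = (1245 - m_{i+1}^2)/d_i, a_{i+1} = floor((a_0 + m_{i+1})/d_{i+1}):
  m_1 = 1*35 - 0 = 35, d_1 = (1245 - 35^2)/1 = 20/1 = 20, a_1 = floor((35 + 35)/20) = 3.
  m_2 = 20*3 - 35 = 25, d_2 = (1245 - 25^2)/20 = 620/20 = 31, a_2 = floor((35 + 25)/31) = 1.
  m_3 = 31*1 - 25 = 6, d_3 = (1245 - 6^2)/31 = 1209/31 = 39, a_3 = floor((35 + 6)/39) = 1.
  m_4 = 39*1 - 6 = 33, d_4 = (1245 - 33^2)/39 = 156/39 = 4, a_4 = floor((35 + 33)/4) = 17.
  m_5 = 4*17 - 33 = 35, d_5 = (1245 - 35^2)/4 = 20/4 = 5, a_5 = floor((35 + 35)/5) = 14.
  m_6 = 5*14 - 35 = 35, d_6 = (1245 - 35^2)/5 = 20/5 = 4, a_6 = floor((35 + 35)/4) = 17.
  m_7 = 4*17 - 35 = 33, d_7 = (1245 - 33^2)/4 = 156/4 = 39, a_7 = floor((35 + 33)/39) = 1.
  m_8 = 39*1 - 33 = 6, d_8 = (1245 - 6^2)/39 = 1209/39 = 31, a_8 = floor((35 + 6)/31) = 1.
  m_9 = 31*1 - 6 = 25, d_9 = (1245 - 25^2)/31 = 620/31 = 20, a_9 = floor((35 + 25)/20) = 3.
  m_10 = 20*3 - 25 = 35, d_10 = (1245 - 35^2)/20 = 20/20 = 1, a_10 = floor((35 + 35)/1) = 70.
  m_11 = 1*70 - 35 = 35, d_11 = (1245 - 35^2)/1 = 20/1 = 20: (m_11, d_11) = (m_1, d_1) = (35, 20), so from here the quotients repeat a_1, ..., a_10; the period length is 10.
So sqrt(1245) = [35; (3, 1, 1, 17, 14, 17, 1, 1, 3, 70)] with period length k = 10.
k is even, so the fundamental solution of x^2 - 1245y^2 = 1 is (p_{k-1}, q_{k-1}) = (p_9, q_9); compute convergents through index 9.
Convergents (p_i = a_i*p_{i-1} + p_{i-2}, q_i = a_i*q_{i-1} + q_{i-2} with p_{-2}=0, p_{-1}=1, q_{-2}=1, q_{-1}=0):
  i=0: a_0=35, p_0 = 35*1 + 0 = 35, q_0 = 35*0 + 1 = 1.
  i=1: a_1=3, p_1 = 3*35 + 1 = 106, q_1 = 3*1 + 0 = 3.
  i=2: a_2=1, p_2 = 1*106 + 35 = 141, q_2 = 1*3 + 1 = 4.
  i=3: a_3=1, p_3 = 1*141 + 106 = 247, q_3 = 1*4 + 3 = 7.
  i=4: a_4=17, p_4 = 17*247 + 141 = 4340, q_4 = 17*7 + 4 = 123.
  i=5: a_5=14, p_5 = 14*4340 + 247 = 61007, q_5 = 14*123 + 7 = 1729.
  i=6: a_6=17, p_6 = 17*61007 + 4340 = 1041459, q_6 = 17*1729 + 123 = 29516.
  i=7: a_7=1, p_7 = 1*1041459 + 61007 = 1102466, q_7 = 1*29516 + 1729 = 31245.
  i=8: a_8=1, p_8 = 1*1102466 + 1041459 = 2143925, q_8 = 1*31245 + 29516 = 60761.
  i=9: a_9=3, p_9 = 3*2143925 + 1102466 = 7534241, q_9 = 3*60761 + 31245 = 213528.
Check: 7534241^2 - 1245*213528^2 = 56764787446081 - 56764787446080 = 1, so (x, y) = (7534241, 213528) solves the equation, and by the theorem it is the least positive solution.

(x, y) = (7534241, 213528)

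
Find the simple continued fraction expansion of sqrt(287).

[16; (1, 15, 1, 32)]

Write x_i = (sqrt(287) + m_i)/d_i with (m_0, d_0) = (0, 1). a_0 = floor(sqrt(287)) = 16, since 16^2 = 256 <= 287 < 289 = 17^2.
Iterate m_{i+1} = d_i*a_i - m_i, d_{i+1} = (287 - m_{i+1}^2)/d_i, a_{i+1} = floor((a_0 + m_{i+1})/d_{i+1}):
  m_1 = 1*16 - 0 = 16, d_1 = (287 - 16^2)/1 = 31/1 = 31, a_1 = floor((16 + 16)/31) = 1.
  m_2 = 31*1 - 16 = 15, d_2 = (287 - 15^2)/31 = 62/31 = 2, a_2 = floor((16 + 15)/2) = 15.
  m_3 = 2*15 - 15 = 15, d_3 = (287 - 15^2)/2 = 62/2 = 31, a_3 = floor((16 + 15)/31) = 1.
  m_4 = 31*1 - 15 = 16, d_4 = (287 - 16^2)/31 = 31/31 = 1, a_4 = floor((16 + 16)/1) = 32.
  m_5 = 1*32 - 16 = 16, d_5 = (287 - 16^2)/1 = 31/1 = 31: (m_5, d_5) = (m_1, d_1) = (16, 31), so from here the quotients repeat a_1, ..., a_4; the period length is 4.
Hence the expansion of sqrt(287) is a_0 = 16 followed by the repeating block 1, 15, 1, 32 (period 4).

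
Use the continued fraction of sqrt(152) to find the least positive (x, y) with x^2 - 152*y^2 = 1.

First expand sqrt(152) as a continued fraction. With x_i = (sqrt(152) + m_i)/d_i and (m_0, d_0) = (0, 1): a_0 = floor(sqrt(152)) = 12, since 12^2 = 144 <= 152 < 169 = 13^2.
Iterate m_{i+1} = d_i*a_i - m_i, d_{i+1} = (152 - m_{i+1}^2)/d_i, a_{i+1} = floor((a_0 + m_{i+1})/d_{i+1}):
  m_1 = 1*12 - 0 = 12, d_1 = (152 - 12^2)/1 = 8/1 = 8, a_1 = floor((12 + 12)/8) = 3.
  m_2 = 8*3 - 12 = 12, d_2 = (152 - 12^2)/8 = 8/8 = 1, a_2 = floor((12 + 12)/1) = 24.
  m_3 = 1*24 - 12 = 12, d_3 = (152 - 12^2)/1 = 8/1 = 8: (m_3, d_3) = (m_1, d_1) = (12, 8), so from here the quotients repeat a_1, a_2; the period length is 2.
So sqrt(152) = [12; (3, 24)] with period length k = 2.
k is even, so the fundamental solution of x^2 - 152y^2 = 1 is (p_{k-1}, q_{k-1}) = (p_1, q_1); compute convergents through index 1.
Convergents (p_i = a_i*p_{i-1} + p_{i-2}, q_i = a_i*q_{i-1} + q_{i-2} with p_{-2}=0, p_{-1}=1, q_{-2}=1, q_{-1}=0):
  i=0: a_0=12, p_0 = 12*1 + 0 = 12, q_0 = 12*0 + 1 = 1.
  i=1: a_1=3, p_1 = 3*12 + 1 = 37, q_1 = 3*1 + 0 = 3.
Check: 37^2 - 152*3^2 = 1369 - 1368 = 1, so (x, y) = (37, 3) solves the equation, and by the theorem it is the least positive solution.

(x, y) = (37, 3)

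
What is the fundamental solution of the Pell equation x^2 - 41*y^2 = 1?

(x, y) = (2049, 320)

First expand sqrt(41) as a continued fraction. With x_i = (sqrt(41) + m_i)/d_i and (m_0, d_0) = (0, 1): a_0 = floor(sqrt(41)) = 6, since 6^2 = 36 <= 41 < 49 = 7^2.
Iterate m_{i+1} = d_i*a_i - m_i, d_{i+1} = (41 - m_{i+1}^2)/d_i, a_{i+1} = floor((a_0 + m_{i+1})/d_{i+1}):
  m_1 = 1*6 - 0 = 6, d_1 = (41 - 6^2)/1 = 5/1 = 5, a_1 = floor((6 + 6)/5) = 2.
  m_2 = 5*2 - 6 = 4, d_2 = (41 - 4^2)/5 = 25/5 = 5, a_2 = floor((6 + 4)/5) = 2.
  m_3 = 5*2 - 4 = 6, d_3 = (41 - 6^2)/5 = 5/5 = 1, a_3 = floor((6 + 6)/1) = 12.
  m_4 = 1*12 - 6 = 6, d_4 = (41 - 6^2)/1 = 5/1 = 5: (m_4, d_4) = (m_1, d_1) = (6, 5), so from here the quotients repeat a_1, ..., a_3; the period length is 3.
So sqrt(41) = [6; (2, 2, 12)] with period length k = 3.
k is odd, so (p_{k-1}, q_{k-1}) only solves x^2 - 41y^2 = -1 and the fundamental solution of x^2 - 41y^2 = 1 is (p_{2k-1}, q_{2k-1}) = (p_5, q_5); compute convergents through index 5, running through the period twice.
Convergents (p_i = a_i*p_{i-1} + p_{i-2}, q_i = a_i*q_{i-1} + q_{i-2} with p_{-2}=0, p_{-1}=1, q_{-2}=1, q_{-1}=0):
  i=0: a_0=6, p_0 = 6*1 + 0 = 6, q_0 = 6*0 + 1 = 1.
  i=1: a_1=2, p_1 = 2*6 + 1 = 13, q_1 = 2*1 + 0 = 2.
  i=2: a_2=2, p_2 = 2*13 + 6 = 32, q_2 = 2*2 + 1 = 5.
  i=3: a_3=12, p_3 = 12*32 + 13 = 397, q_3 = 12*5 + 2 = 62.
  i=4: a_4=2, p_4 = 2*397 + 32 = 826, q_4 = 2*62 + 5 = 129.
  i=5: a_5=2, p_5 = 2*826 + 397 = 2049, q_5 = 2*129 + 62 = 320.
Indeed p_2^2 - 41*q_2^2 = 1024 - 1025 = -1, not +1.
Check: 2049^2 - 41*320^2 = 4198401 - 4198400 = 1, so (x, y) = (2049, 320) solves the equation, and by the theorem it is the least positive solution.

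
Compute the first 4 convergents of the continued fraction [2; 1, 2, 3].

2/1, 3/1, 8/3, 27/10

Using the convergent recurrence p_i = a_i*p_{i-1} + p_{i-2}, q_i = a_i*q_{i-1} + q_{i-2} with p_{-2}=0, p_{-1}=1, q_{-2}=1, q_{-1}=0:
  i=0: a_0=2, p_0 = 2*1 + 0 = 2, q_0 = 2*0 + 1 = 1.
  i=1: a_1=1, p_1 = 1*2 + 1 = 3, q_1 = 1*1 + 0 = 1.
  i=2: a_2=2, p_2 = 2*3 + 2 = 8, q_2 = 2*1 + 1 = 3.
  i=3: a_3=3, p_3 = 3*8 + 3 = 27, q_3 = 3*3 + 1 = 10.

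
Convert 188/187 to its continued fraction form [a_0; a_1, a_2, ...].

[1; 187]

Run the Euclidean algorithm on 188 and 187; the successive quotients are the partial quotients a_0, a_1, ... (each step inverts the fractional part left over by the previous one):
  188 = 1*187 + 1, so a_0 = 1.
  187 = 187*1 + 0, so a_1 = 187.
The remainder reaches 0 after 2 divisions, so the expansion has 2 partial quotients, read off in order.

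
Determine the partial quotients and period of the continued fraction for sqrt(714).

Write x_i = (sqrt(714) + m_i)/d_i with (m_0, d_0) = (0, 1). a_0 = floor(sqrt(714)) = 26, since 26^2 = 676 <= 714 < 729 = 27^2.
Iterate m_{i+1} = d_i*a_i - m_i, d_{i+1} = (714 - m_{i+1}^2)/d_i, a_{i+1} = floor((a_0 + m_{i+1})/d_{i+1}):
  m_1 = 1*26 - 0 = 26, d_1 = (714 - 26^2)/1 = 38/1 = 38, a_1 = floor((26 + 26)/38) = 1.
  m_2 = 38*1 - 26 = 12, d_2 = (714 - 12^2)/38 = 570/38 = 15, a_2 = floor((26 + 12)/15) = 2.
  m_3 = 15*2 - 12 = 18, d_3 = (714 - 18^2)/15 = 390/15 = 26, a_3 = floor((26 + 18)/26) = 1.
  m_4 = 26*1 - 18 = 8, d_4 = (714 - 8^2)/26 = 650/26 = 25, a_4 = floor((26 + 8)/25) = 1.
  m_5 = 25*1 - 8 = 17, d_5 = (714 - 17^2)/25 = 425/25 = 17, a_5 = floor((26 + 17)/17) = 2.
  m_6 = 17*2 - 17 = 17, d_6 = (714 - 17^2)/17 = 425/17 = 25, a_6 = floor((26 + 17)/25) = 1.
  m_7 = 25*1 - 17 = 8, d_7 = (714 - 8^2)/25 = 650/25 = 26, a_7 = floor((26 + 8)/26) = 1.
  m_8 = 26*1 - 8 = 18, d_8 = (714 - 18^2)/26 = 390/26 = 15, a_8 = floor((26 + 18)/15) = 2.
  m_9 = 15*2 - 18 = 12, d_9 = (714 - 12^2)/15 = 570/15 = 38, a_9 = floor((26 + 12)/38) = 1.
  m_10 = 38*1 - 12 = 26, d_10 = (714 - 26^2)/38 = 38/38 = 1, a_10 = floor((26 + 26)/1) = 52.
  m_11 = 1*52 - 26 = 26, d_11 = (714 - 26^2)/1 = 38/1 = 38: (m_11, d_11) = (m_1, d_1) = (26, 38), so from here the quotients repeat a_1, ..., a_10; the period length is 10.
Hence the expansion of sqrt(714) is a_0 = 26 followed by the repeating block 1, 2, 1, 1, 2, 1, 1, 2, 1, 52 (period 10).

[26; (1, 2, 1, 1, 2, 1, 1, 2, 1, 52)]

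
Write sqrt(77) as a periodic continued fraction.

Write x_i = (sqrt(77) + m_i)/d_i with (m_0, d_0) = (0, 1). a_0 = floor(sqrt(77)) = 8, since 8^2 = 64 <= 77 < 81 = 9^2.
Iterate m_{i+1} = d_i*a_i - m_i, d_{i+1} = (77 - m_{i+1}^2)/d_i, a_{i+1} = floor((a_0 + m_{i+1})/d_{i+1}):
  m_1 = 1*8 - 0 = 8, d_1 = (77 - 8^2)/1 = 13/1 = 13, a_1 = floor((8 + 8)/13) = 1.
  m_2 = 13*1 - 8 = 5, d_2 = (77 - 5^2)/13 = 52/13 = 4, a_2 = floor((8 + 5)/4) = 3.
  m_3 = 4*3 - 5 = 7, d_3 = (77 - 7^2)/4 = 28/4 = 7, a_3 = floor((8 + 7)/7) = 2.
  m_4 = 7*2 - 7 = 7, d_4 = (77 - 7^2)/7 = 28/7 = 4, a_4 = floor((8 + 7)/4) = 3.
  m_5 = 4*3 - 7 = 5, d_5 = (77 - 5^2)/4 = 52/4 = 13, a_5 = floor((8 + 5)/13) = 1.
  m_6 = 13*1 - 5 = 8, d_6 = (77 - 8^2)/13 = 13/13 = 1, a_6 = floor((8 + 8)/1) = 16.
  m_7 = 1*16 - 8 = 8, d_7 = (77 - 8^2)/1 = 13/1 = 13: (m_7, d_7) = (m_1, d_1) = (8, 13), so from here the quotients repeat a_1, ..., a_6; the period length is 6.
Hence the expansion of sqrt(77) is a_0 = 8 followed by the repeating block 1, 3, 2, 3, 1, 16 (period 6).

[8; (1, 3, 2, 3, 1, 16)]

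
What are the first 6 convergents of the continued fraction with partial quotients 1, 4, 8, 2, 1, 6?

Using the convergent recurrence p_i = a_i*p_{i-1} + p_{i-2}, q_i = a_i*q_{i-1} + q_{i-2} with p_{-2}=0, p_{-1}=1, q_{-2}=1, q_{-1}=0:
  i=0: a_0=1, p_0 = 1*1 + 0 = 1, q_0 = 1*0 + 1 = 1.
  i=1: a_1=4, p_1 = 4*1 + 1 = 5, q_1 = 4*1 + 0 = 4.
  i=2: a_2=8, p_2 = 8*5 + 1 = 41, q_2 = 8*4 + 1 = 33.
  i=3: a_3=2, p_3 = 2*41 + 5 = 87, q_3 = 2*33 + 4 = 70.
  i=4: a_4=1, p_4 = 1*87 + 41 = 128, q_4 = 1*70 + 33 = 103.
  i=5: a_5=6, p_5 = 6*128 + 87 = 855, q_5 = 6*103 + 70 = 688.

1/1, 5/4, 41/33, 87/70, 128/103, 855/688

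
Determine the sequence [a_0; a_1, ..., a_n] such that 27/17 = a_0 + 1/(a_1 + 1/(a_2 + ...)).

Run the Euclidean algorithm on 27 and 17; the successive quotients are the partial quotients a_0, a_1, ... (each step inverts the fractional part left over by the previous one):
  27 = 1*17 + 10, so a_0 = 1.
  17 = 1*10 + 7, so a_1 = 1.
  10 = 1*7 + 3, so a_2 = 1.
  7 = 2*3 + 1, so a_3 = 2.
  3 = 3*1 + 0, so a_4 = 3.
The remainder reaches 0 after 5 divisions, so the expansion has 5 partial quotients, read off in order.

[1; 1, 1, 2, 3]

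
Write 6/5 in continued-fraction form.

[1; 5]

Run the Euclidean algorithm on 6 and 5; the successive quotients are the partial quotients a_0, a_1, ... (each step inverts the fractional part left over by the previous one):
  6 = 1*5 + 1, so a_0 = 1.
  5 = 5*1 + 0, so a_1 = 5.
The remainder reaches 0 after 2 divisions, so the expansion has 2 partial quotients, read off in order.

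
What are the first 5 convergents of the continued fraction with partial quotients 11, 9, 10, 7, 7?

11/1, 100/9, 1011/91, 7177/646, 51250/4613

Using the convergent recurrence p_i = a_i*p_{i-1} + p_{i-2}, q_i = a_i*q_{i-1} + q_{i-2} with p_{-2}=0, p_{-1}=1, q_{-2}=1, q_{-1}=0:
  i=0: a_0=11, p_0 = 11*1 + 0 = 11, q_0 = 11*0 + 1 = 1.
  i=1: a_1=9, p_1 = 9*11 + 1 = 100, q_1 = 9*1 + 0 = 9.
  i=2: a_2=10, p_2 = 10*100 + 11 = 1011, q_2 = 10*9 + 1 = 91.
  i=3: a_3=7, p_3 = 7*1011 + 100 = 7177, q_3 = 7*91 + 9 = 646.
  i=4: a_4=7, p_4 = 7*7177 + 1011 = 51250, q_4 = 7*646 + 91 = 4613.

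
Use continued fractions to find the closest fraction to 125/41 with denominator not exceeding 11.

Expand x = 125/41 as a continued fraction with the Euclidean algorithm:
  125 = 3*41 + 2, so a_0 = 3.
  41 = 20*2 + 1, so a_1 = 20.
  2 = 2*1 + 0, so a_2 = 2.
so x = [3; 20, 2].
Convergents (p_i = a_i*p_{i-1} + p_{i-2}, q_i = a_i*q_{i-1} + q_{i-2} with p_{-2}=0, p_{-1}=1, q_{-2}=1, q_{-1}=0), until the denominator exceeds 11:
  i=0: a_0=3, p_0 = 3*1 + 0 = 3, q_0 = 3*0 + 1 = 1.
  i=1: a_1=20, p_1 = 20*3 + 1 = 61, q_1 = 20*1 + 0 = 20.
q_1 = 20 > 11, so the last convergent with denominator <= 11 is p_0/q_0 = 3/1.
The closest fraction with denominator <= 11 is either p_0/q_0 or the intermediate fraction (k*p_0 + p_{-1})/(k*q_0 + q_{-1}) with the largest k >= 1 whose denominator stays <= 11; these approach x as k grows, and every other convergent or intermediate fraction in range is farther away.
Largest k: floor((11 - q_{-1})/q_0) = floor((11 - 0)/1) = 11 (using the seeds p_{-1} = 1, q_{-1} = 0).
That gives (11*3 + 1)/(11*1 + 0) = 34/11.
Compare the errors: |x - 3/1| = |125*1 - 3*41|/(41*1) = 2/41, and |x - 34/11| = |125*11 - 34*41|/(41*11) = 19/451.
Cross-multiplying, 19*41 = 779 < 902 = 2*451, so 19/451 is smaller: the intermediate fraction 34/11 is closer to x than 3/1.

34/11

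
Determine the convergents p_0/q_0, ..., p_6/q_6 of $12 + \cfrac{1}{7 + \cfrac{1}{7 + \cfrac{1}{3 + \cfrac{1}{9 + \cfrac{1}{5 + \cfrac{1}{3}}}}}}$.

12/1, 85/7, 607/50, 1906/157, 17761/1463, 90711/7472, 289894/23879

Using the convergent recurrence p_i = a_i*p_{i-1} + p_{i-2}, q_i = a_i*q_{i-1} + q_{i-2} with p_{-2}=0, p_{-1}=1, q_{-2}=1, q_{-1}=0:
  i=0: a_0=12, p_0 = 12*1 + 0 = 12, q_0 = 12*0 + 1 = 1.
  i=1: a_1=7, p_1 = 7*12 + 1 = 85, q_1 = 7*1 + 0 = 7.
  i=2: a_2=7, p_2 = 7*85 + 12 = 607, q_2 = 7*7 + 1 = 50.
  i=3: a_3=3, p_3 = 3*607 + 85 = 1906, q_3 = 3*50 + 7 = 157.
  i=4: a_4=9, p_4 = 9*1906 + 607 = 17761, q_4 = 9*157 + 50 = 1463.
  i=5: a_5=5, p_5 = 5*17761 + 1906 = 90711, q_5 = 5*1463 + 157 = 7472.
  i=6: a_6=3, p_6 = 3*90711 + 17761 = 289894, q_6 = 3*7472 + 1463 = 23879.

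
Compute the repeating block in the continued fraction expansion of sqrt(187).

[13; (1, 2, 13, 2, 1, 26)]

Write x_i = (sqrt(187) + m_i)/d_i with (m_0, d_0) = (0, 1). a_0 = floor(sqrt(187)) = 13, since 13^2 = 169 <= 187 < 196 = 14^2.
Iterate m_{i+1} = d_i*a_i - m_i, d_{i+1} = (187 - m_{i+1}^2)/d_i, a_{i+1} = floor((a_0 + m_{i+1})/d_{i+1}):
  m_1 = 1*13 - 0 = 13, d_1 = (187 - 13^2)/1 = 18/1 = 18, a_1 = floor((13 + 13)/18) = 1.
  m_2 = 18*1 - 13 = 5, d_2 = (187 - 5^2)/18 = 162/18 = 9, a_2 = floor((13 + 5)/9) = 2.
  m_3 = 9*2 - 5 = 13, d_3 = (187 - 13^2)/9 = 18/9 = 2, a_3 = floor((13 + 13)/2) = 13.
  m_4 = 2*13 - 13 = 13, d_4 = (187 - 13^2)/2 = 18/2 = 9, a_4 = floor((13 + 13)/9) = 2.
  m_5 = 9*2 - 13 = 5, d_5 = (187 - 5^2)/9 = 162/9 = 18, a_5 = floor((13 + 5)/18) = 1.
  m_6 = 18*1 - 5 = 13, d_6 = (187 - 13^2)/18 = 18/18 = 1, a_6 = floor((13 + 13)/1) = 26.
  m_7 = 1*26 - 13 = 13, d_7 = (187 - 13^2)/1 = 18/1 = 18: (m_7, d_7) = (m_1, d_1) = (13, 18), so from here the quotients repeat a_1, ..., a_6; the period length is 6.
Hence the expansion of sqrt(187) is a_0 = 13 followed by the repeating block 1, 2, 13, 2, 1, 26 (period 6).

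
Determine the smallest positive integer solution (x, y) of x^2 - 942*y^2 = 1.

First expand sqrt(942) as a continued fraction. With x_i = (sqrt(942) + m_i)/d_i and (m_0, d_0) = (0, 1): a_0 = floor(sqrt(942)) = 30, since 30^2 = 900 <= 942 < 961 = 31^2.
Iterate m_{i+1} = d_i*a_i - m_i, d_{i+1} = (942 - m_{i+1}^2)/d_i, a_{i+1} = floor((a_0 + m_{i+1})/d_{i+1}):
  m_1 = 1*30 - 0 = 30, d_1 = (942 - 30^2)/1 = 42/1 = 42, a_1 = floor((30 + 30)/42) = 1.
  m_2 = 42*1 - 30 = 12, d_2 = (942 - 12^2)/42 = 798/42 = 19, a_2 = floor((30 + 12)/19) = 2.
  m_3 = 19*2 - 12 = 26, d_3 = (942 - 26^2)/19 = 266/19 = 14, a_3 = floor((30 + 26)/14) = 4.
  m_4 = 14*4 - 26 = 30, d_4 = (942 - 30^2)/14 = 42/14 = 3, a_4 = floor((30 + 30)/3) = 20.
  m_5 = 3*20 - 30 = 30, d_5 = (942 - 30^2)/3 = 42/3 = 14, a_5 = floor((30 + 30)/14) = 4.
  m_6 = 14*4 - 30 = 26, d_6 = (942 - 26^2)/14 = 266/14 = 19, a_6 = floor((30 + 26)/19) = 2.
  m_7 = 19*2 - 26 = 12, d_7 = (942 - 12^2)/19 = 798/19 = 42, a_7 = floor((30 + 12)/42) = 1.
  m_8 = 42*1 - 12 = 30, d_8 = (942 - 30^2)/42 = 42/42 = 1, a_8 = floor((30 + 30)/1) = 60.
  m_9 = 1*60 - 30 = 30, d_9 = (942 - 30^2)/1 = 42/1 = 42: (m_9, d_9) = (m_1, d_1) = (30, 42), so from here the quotients repeat a_1, ..., a_8; the period length is 8.
So sqrt(942) = [30; (1, 2, 4, 20, 4, 2, 1, 60)] with period length k = 8.
k is even, so the fundamental solution of x^2 - 942y^2 = 1 is (p_{k-1}, q_{k-1}) = (p_7, q_7); compute convergents through index 7.
Convergents (p_i = a_i*p_{i-1} + p_{i-2}, q_i = a_i*q_{i-1} + q_{i-2} with p_{-2}=0, p_{-1}=1, q_{-2}=1, q_{-1}=0):
  i=0: a_0=30, p_0 = 30*1 + 0 = 30, q_0 = 30*0 + 1 = 1.
  i=1: a_1=1, p_1 = 1*30 + 1 = 31, q_1 = 1*1 + 0 = 1.
  i=2: a_2=2, p_2 = 2*31 + 30 = 92, q_2 = 2*1 + 1 = 3.
  i=3: a_3=4, p_3 = 4*92 + 31 = 399, q_3 = 4*3 + 1 = 13.
  i=4: a_4=20, p_4 = 20*399 + 92 = 8072, q_4 = 20*13 + 3 = 263.
  i=5: a_5=4, p_5 = 4*8072 + 399 = 32687, q_5 = 4*263 + 13 = 1065.
  i=6: a_6=2, p_6 = 2*32687 + 8072 = 73446, q_6 = 2*1065 + 263 = 2393.
  i=7: a_7=1, p_7 = 1*73446 + 32687 = 106133, q_7 = 1*2393 + 1065 = 3458.
Check: 106133^2 - 942*3458^2 = 11264213689 - 11264213688 = 1, so (x, y) = (106133, 3458) solves the equation, and by the theorem it is the least positive solution.

(x, y) = (106133, 3458)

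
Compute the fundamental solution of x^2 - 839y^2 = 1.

(x, y) = (840, 29)

First expand sqrt(839) as a continued fraction. With x_i = (sqrt(839) + m_i)/d_i and (m_0, d_0) = (0, 1): a_0 = floor(sqrt(839)) = 28, since 28^2 = 784 <= 839 < 841 = 29^2.
Iterate m_{i+1} = d_i*a_i - m_i, d_{i+1} = (839 - m_{i+1}^2)/d_i, a_{i+1} = floor((a_0 + m_{i+1})/d_{i+1}):
  m_1 = 1*28 - 0 = 28, d_1 = (839 - 28^2)/1 = 55/1 = 55, a_1 = floor((28 + 28)/55) = 1.
  m_2 = 55*1 - 28 = 27, d_2 = (839 - 27^2)/55 = 110/55 = 2, a_2 = floor((28 + 27)/2) = 27.
  m_3 = 2*27 - 27 = 27, d_3 = (839 - 27^2)/2 = 110/2 = 55, a_3 = floor((28 + 27)/55) = 1.
  m_4 = 55*1 - 27 = 28, d_4 = (839 - 28^2)/55 = 55/55 = 1, a_4 = floor((28 + 28)/1) = 56.
  m_5 = 1*56 - 28 = 28, d_5 = (839 - 28^2)/1 = 55/1 = 55: (m_5, d_5) = (m_1, d_1) = (28, 55), so from here the quotients repeat a_1, ..., a_4; the period length is 4.
So sqrt(839) = [28; (1, 27, 1, 56)] with period length k = 4.
k is even, so the fundamental solution of x^2 - 839y^2 = 1 is (p_{k-1}, q_{k-1}) = (p_3, q_3); compute convergents through index 3.
Convergents (p_i = a_i*p_{i-1} + p_{i-2}, q_i = a_i*q_{i-1} + q_{i-2} with p_{-2}=0, p_{-1}=1, q_{-2}=1, q_{-1}=0):
  i=0: a_0=28, p_0 = 28*1 + 0 = 28, q_0 = 28*0 + 1 = 1.
  i=1: a_1=1, p_1 = 1*28 + 1 = 29, q_1 = 1*1 + 0 = 1.
  i=2: a_2=27, p_2 = 27*29 + 28 = 811, q_2 = 27*1 + 1 = 28.
  i=3: a_3=1, p_3 = 1*811 + 29 = 840, q_3 = 1*28 + 1 = 29.
Check: 840^2 - 839*29^2 = 705600 - 705599 = 1, so (x, y) = (840, 29) solves the equation, and by the theorem it is the least positive solution.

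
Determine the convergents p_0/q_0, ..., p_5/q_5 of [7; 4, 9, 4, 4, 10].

Using the convergent recurrence p_i = a_i*p_{i-1} + p_{i-2}, q_i = a_i*q_{i-1} + q_{i-2} with p_{-2}=0, p_{-1}=1, q_{-2}=1, q_{-1}=0:
  i=0: a_0=7, p_0 = 7*1 + 0 = 7, q_0 = 7*0 + 1 = 1.
  i=1: a_1=4, p_1 = 4*7 + 1 = 29, q_1 = 4*1 + 0 = 4.
  i=2: a_2=9, p_2 = 9*29 + 7 = 268, q_2 = 9*4 + 1 = 37.
  i=3: a_3=4, p_3 = 4*268 + 29 = 1101, q_3 = 4*37 + 4 = 152.
  i=4: a_4=4, p_4 = 4*1101 + 268 = 4672, q_4 = 4*152 + 37 = 645.
  i=5: a_5=10, p_5 = 10*4672 + 1101 = 47821, q_5 = 10*645 + 152 = 6602.

7/1, 29/4, 268/37, 1101/152, 4672/645, 47821/6602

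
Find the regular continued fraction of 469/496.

Run the Euclidean algorithm on 469 and 496; the successive quotients are the partial quotients a_0, a_1, ... (each step inverts the fractional part left over by the previous one):
  469 = 0*496 + 469, so a_0 = 0.
  496 = 1*469 + 27, so a_1 = 1.
  469 = 17*27 + 10, so a_2 = 17.
  27 = 2*10 + 7, so a_3 = 2.
  10 = 1*7 + 3, so a_4 = 1.
  7 = 2*3 + 1, so a_5 = 2.
  3 = 3*1 + 0, so a_6 = 3.
The remainder reaches 0 after 7 divisions, so the expansion has 7 partial quotients, read off in order.

[0; 1, 17, 2, 1, 2, 3]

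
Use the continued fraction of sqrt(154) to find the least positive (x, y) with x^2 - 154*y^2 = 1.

First expand sqrt(154) as a continued fraction. With x_i = (sqrt(154) + m_i)/d_i and (m_0, d_0) = (0, 1): a_0 = floor(sqrt(154)) = 12, since 12^2 = 144 <= 154 < 169 = 13^2.
Iterate m_{i+1} = d_i*a_i - m_i, d_{i+1} = (154 - m_{i+1}^2)/d_i, a_{i+1} = floor((a_0 + m_{i+1})/d_{i+1}):
  m_1 = 1*12 - 0 = 12, d_1 = (154 - 12^2)/1 = 10/1 = 10, a_1 = floor((12 + 12)/10) = 2.
  m_2 = 10*2 - 12 = 8, d_2 = (154 - 8^2)/10 = 90/10 = 9, a_2 = floor((12 + 8)/9) = 2.
  m_3 = 9*2 - 8 = 10, d_3 = (154 - 10^2)/9 = 54/9 = 6, a_3 = floor((12 + 10)/6) = 3.
  m_4 = 6*3 - 10 = 8, d_4 = (154 - 8^2)/6 = 90/6 = 15, a_4 = floor((12 + 8)/15) = 1.
  m_5 = 15*1 - 8 = 7, d_5 = (154 - 7^2)/15 = 105/15 = 7, a_5 = floor((12 + 7)/7) = 2.
  m_6 = 7*2 - 7 = 7, d_6 = (154 - 7^2)/7 = 105/7 = 15, a_6 = floor((12 + 7)/15) = 1.
  m_7 = 15*1 - 7 = 8, d_7 = (154 - 8^2)/15 = 90/15 = 6, a_7 = floor((12 + 8)/6) = 3.
  m_8 = 6*3 - 8 = 10, d_8 = (154 - 10^2)/6 = 54/6 = 9, a_8 = floor((12 + 10)/9) = 2.
  m_9 = 9*2 - 10 = 8, d_9 = (154 - 8^2)/9 = 90/9 = 10, a_9 = floor((12 + 8)/10) = 2.
  m_10 = 10*2 - 8 = 12, d_10 = (154 - 12^2)/10 = 10/10 = 1, a_10 = floor((12 + 12)/1) = 24.
  m_11 = 1*24 - 12 = 12, d_11 = (154 - 12^2)/1 = 10/1 = 10: (m_11, d_11) = (m_1, d_1) = (12, 10), so from here the quotients repeat a_1, ..., a_10; the period length is 10.
So sqrt(154) = [12; (2, 2, 3, 1, 2, 1, 3, 2, 2, 24)] with period length k = 10.
k is even, so the fundamental solution of x^2 - 154y^2 = 1 is (p_{k-1}, q_{k-1}) = (p_9, q_9); compute convergents through index 9.
Convergents (p_i = a_i*p_{i-1} + p_{i-2}, q_i = a_i*q_{i-1} + q_{i-2} with p_{-2}=0, p_{-1}=1, q_{-2}=1, q_{-1}=0):
  i=0: a_0=12, p_0 = 12*1 + 0 = 12, q_0 = 12*0 + 1 = 1.
  i=1: a_1=2, p_1 = 2*12 + 1 = 25, q_1 = 2*1 + 0 = 2.
  i=2: a_2=2, p_2 = 2*25 + 12 = 62, q_2 = 2*2 + 1 = 5.
  i=3: a_3=3, p_3 = 3*62 + 25 = 211, q_3 = 3*5 + 2 = 17.
  i=4: a_4=1, p_4 = 1*211 + 62 = 273, q_4 = 1*17 + 5 = 22.
  i=5: a_5=2, p_5 = 2*273 + 211 = 757, q_5 = 2*22 + 17 = 61.
  i=6: a_6=1, p_6 = 1*757 + 273 = 1030, q_6 = 1*61 + 22 = 83.
  i=7: a_7=3, p_7 = 3*1030 + 757 = 3847, q_7 = 3*83 + 61 = 310.
  i=8: a_8=2, p_8 = 2*3847 + 1030 = 8724, q_8 = 2*310 + 83 = 703.
  i=9: a_9=2, p_9 = 2*8724 + 3847 = 21295, q_9 = 2*703 + 310 = 1716.
Check: 21295^2 - 154*1716^2 = 453477025 - 453477024 = 1, so (x, y) = (21295, 1716) solves the equation, and by the theorem it is the least positive solution.

(x, y) = (21295, 1716)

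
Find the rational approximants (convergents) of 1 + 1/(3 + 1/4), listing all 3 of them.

1/1, 4/3, 17/13

Using the convergent recurrence p_i = a_i*p_{i-1} + p_{i-2}, q_i = a_i*q_{i-1} + q_{i-2} with p_{-2}=0, p_{-1}=1, q_{-2}=1, q_{-1}=0:
  i=0: a_0=1, p_0 = 1*1 + 0 = 1, q_0 = 1*0 + 1 = 1.
  i=1: a_1=3, p_1 = 3*1 + 1 = 4, q_1 = 3*1 + 0 = 3.
  i=2: a_2=4, p_2 = 4*4 + 1 = 17, q_2 = 4*3 + 1 = 13.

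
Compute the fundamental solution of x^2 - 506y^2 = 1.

(x, y) = (45, 2)

First expand sqrt(506) as a continued fraction. With x_i = (sqrt(506) + m_i)/d_i and (m_0, d_0) = (0, 1): a_0 = floor(sqrt(506)) = 22, since 22^2 = 484 <= 506 < 529 = 23^2.
Iterate m_{i+1} = d_i*a_i - m_i, d_{i+1} = (506 - m_{i+1}^2)/d_i, a_{i+1} = floor((a_0 + m_{i+1})/d_{i+1}):
  m_1 = 1*22 - 0 = 22, d_1 = (506 - 22^2)/1 = 22/1 = 22, a_1 = floor((22 + 22)/22) = 2.
  m_2 = 22*2 - 22 = 22, d_2 = (506 - 22^2)/22 = 22/22 = 1, a_2 = floor((22 + 22)/1) = 44.
  m_3 = 1*44 - 22 = 22, d_3 = (506 - 22^2)/1 = 22/1 = 22: (m_3, d_3) = (m_1, d_1) = (22, 22), so from here the quotients repeat a_1, a_2; the period length is 2.
So sqrt(506) = [22; (2, 44)] with period length k = 2.
k is even, so the fundamental solution of x^2 - 506y^2 = 1 is (p_{k-1}, q_{k-1}) = (p_1, q_1); compute convergents through index 1.
Convergents (p_i = a_i*p_{i-1} + p_{i-2}, q_i = a_i*q_{i-1} + q_{i-2} with p_{-2}=0, p_{-1}=1, q_{-2}=1, q_{-1}=0):
  i=0: a_0=22, p_0 = 22*1 + 0 = 22, q_0 = 22*0 + 1 = 1.
  i=1: a_1=2, p_1 = 2*22 + 1 = 45, q_1 = 2*1 + 0 = 2.
Check: 45^2 - 506*2^2 = 2025 - 2024 = 1, so (x, y) = (45, 2) solves the equation, and by the theorem it is the least positive solution.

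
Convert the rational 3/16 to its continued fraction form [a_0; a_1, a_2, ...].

[0; 5, 3]

Run the Euclidean algorithm on 3 and 16; the successive quotients are the partial quotients a_0, a_1, ... (each step inverts the fractional part left over by the previous one):
  3 = 0*16 + 3, so a_0 = 0.
  16 = 5*3 + 1, so a_1 = 5.
  3 = 3*1 + 0, so a_2 = 3.
The remainder reaches 0 after 3 divisions, so the expansion has 3 partial quotients, read off in order.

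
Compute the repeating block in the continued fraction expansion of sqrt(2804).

Write x_i = (sqrt(2804) + m_i)/d_i with (m_0, d_0) = (0, 1). a_0 = floor(sqrt(2804)) = 52, since 52^2 = 2704 <= 2804 < 2809 = 53^2.
Iterate m_{i+1} = d_i*a_i - m_i, d_{i+1} = (2804 - m_{i+1}^2)/d_i, a_{i+1} = floor((a_0 + m_{i+1})/d_{i+1}):
  m_1 = 1*52 - 0 = 52, d_1 = (2804 - 52^2)/1 = 100/1 = 100, a_1 = floor((52 + 52)/100) = 1.
  m_2 = 100*1 - 52 = 48, d_2 = (2804 - 48^2)/100 = 500/100 = 5, a_2 = floor((52 + 48)/5) = 20.
  m_3 = 5*20 - 48 = 52, d_3 = (2804 - 52^2)/5 = 100/5 = 20, a_3 = floor((52 + 52)/20) = 5.
  m_4 = 20*5 - 52 = 48, d_4 = (2804 - 48^2)/20 = 500/20 = 25, a_4 = floor((52 + 48)/25) = 4.
  m_5 = 25*4 - 48 = 52, d_5 = (2804 - 52^2)/25 = 100/25 = 4, a_5 = floor((52 + 52)/4) = 26.
  m_6 = 4*26 - 52 = 52, d_6 = (2804 - 52^2)/4 = 100/4 = 25, a_6 = floor((52 + 52)/25) = 4.
  m_7 = 25*4 - 52 = 48, d_7 = (2804 - 48^2)/25 = 500/25 = 20, a_7 = floor((52 + 48)/20) = 5.
  m_8 = 20*5 - 48 = 52, d_8 = (2804 - 52^2)/20 = 100/20 = 5, a_8 = floor((52 + 52)/5) = 20.
  m_9 = 5*20 - 52 = 48, d_9 = (2804 - 48^2)/5 = 500/5 = 100, a_9 = floor((52 + 48)/100) = 1.
  m_10 = 100*1 - 48 = 52, d_10 = (2804 - 52^2)/100 = 100/100 = 1, a_10 = floor((52 + 52)/1) = 104.
  m_11 = 1*104 - 52 = 52, d_11 = (2804 - 52^2)/1 = 100/1 = 100: (m_11, d_11) = (m_1, d_1) = (52, 100), so from here the quotients repeat a_1, ..., a_10; the period length is 10.
Hence the expansion of sqrt(2804) is a_0 = 52 followed by the repeating block 1, 20, 5, 4, 26, 4, 5, 20, 1, 104 (period 10).

[52; (1, 20, 5, 4, 26, 4, 5, 20, 1, 104)]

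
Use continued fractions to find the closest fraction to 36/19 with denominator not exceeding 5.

9/5

Expand x = 36/19 as a continued fraction with the Euclidean algorithm:
  36 = 1*19 + 17, so a_0 = 1.
  19 = 1*17 + 2, so a_1 = 1.
  17 = 8*2 + 1, so a_2 = 8.
  2 = 2*1 + 0, so a_3 = 2.
so x = [1; 1, 8, 2].
Convergents (p_i = a_i*p_{i-1} + p_{i-2}, q_i = a_i*q_{i-1} + q_{i-2} with p_{-2}=0, p_{-1}=1, q_{-2}=1, q_{-1}=0), until the denominator exceeds 5:
  i=0: a_0=1, p_0 = 1*1 + 0 = 1, q_0 = 1*0 + 1 = 1.
  i=1: a_1=1, p_1 = 1*1 + 1 = 2, q_1 = 1*1 + 0 = 1.
  i=2: a_2=8, p_2 = 8*2 + 1 = 17, q_2 = 8*1 + 1 = 9.
q_2 = 9 > 5, so the last convergent with denominator <= 5 is p_1/q_1 = 2/1.
The closest fraction with denominator <= 5 is either p_1/q_1 or the intermediate fraction (k*p_1 + p_0)/(k*q_1 + q_0) with the largest k >= 1 whose denominator stays <= 5; these approach x as k grows, and every other convergent or intermediate fraction in range is farther away.
Largest k: floor((5 - q_0)/q_1) = floor((5 - 1)/1) = 4.
That gives (4*2 + 1)/(4*1 + 1) = 9/5.
Compare the errors: |x - 2/1| = |36*1 - 2*19|/(19*1) = 2/19, and |x - 9/5| = |36*5 - 9*19|/(19*5) = 9/95.
Cross-multiplying, 9*19 = 171 < 190 = 2*95, so 9/95 is smaller: the intermediate fraction 9/5 is closer to x than 2/1.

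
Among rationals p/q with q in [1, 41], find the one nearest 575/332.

71/41

Expand x = 575/332 as a continued fraction with the Euclidean algorithm:
  575 = 1*332 + 243, so a_0 = 1.
  332 = 1*243 + 89, so a_1 = 1.
  243 = 2*89 + 65, so a_2 = 2.
  89 = 1*65 + 24, so a_3 = 1.
  65 = 2*24 + 17, so a_4 = 2.
  24 = 1*17 + 7, so a_5 = 1.
  17 = 2*7 + 3, so a_6 = 2.
  7 = 2*3 + 1, so a_7 = 2.
  3 = 3*1 + 0, so a_8 = 3.
so x = [1; 1, 2, 1, 2, 1, 2, 2, 3].
Convergents (p_i = a_i*p_{i-1} + p_{i-2}, q_i = a_i*q_{i-1} + q_{i-2} with p_{-2}=0, p_{-1}=1, q_{-2}=1, q_{-1}=0), until the denominator exceeds 41:
  i=0: a_0=1, p_0 = 1*1 + 0 = 1, q_0 = 1*0 + 1 = 1.
  i=1: a_1=1, p_1 = 1*1 + 1 = 2, q_1 = 1*1 + 0 = 1.
  i=2: a_2=2, p_2 = 2*2 + 1 = 5, q_2 = 2*1 + 1 = 3.
  i=3: a_3=1, p_3 = 1*5 + 2 = 7, q_3 = 1*3 + 1 = 4.
  i=4: a_4=2, p_4 = 2*7 + 5 = 19, q_4 = 2*4 + 3 = 11.
  i=5: a_5=1, p_5 = 1*19 + 7 = 26, q_5 = 1*11 + 4 = 15.
  i=6: a_6=2, p_6 = 2*26 + 19 = 71, q_6 = 2*15 + 11 = 41.
  i=7: a_7=2, p_7 = 2*71 + 26 = 168, q_7 = 2*41 + 15 = 97.
q_7 = 97 > 41, so the last convergent with denominator <= 41 is p_6/q_6 = 71/41.
The closest fraction with denominator <= 41 is either p_6/q_6 or the intermediate fraction (k*p_6 + p_5)/(k*q_6 + q_5) with the largest k >= 1 whose denominator stays <= 41; these approach x as k grows, and every other convergent or intermediate fraction in range is farther away.
Largest k: floor((41 - q_5)/q_6) = floor((41 - 15)/41) = 0.
Since k = 0, no intermediate fraction beyond p_6/q_6 has denominator <= 41, so the convergent 71/41 is the closest (its error is |575*41 - 71*332|/(332*41) = 3/13612).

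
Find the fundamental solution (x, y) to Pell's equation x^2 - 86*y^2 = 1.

(x, y) = (10405, 1122)

First expand sqrt(86) as a continued fraction. With x_i = (sqrt(86) + m_i)/d_i and (m_0, d_0) = (0, 1): a_0 = floor(sqrt(86)) = 9, since 9^2 = 81 <= 86 < 100 = 10^2.
Iterate m_{i+1} = d_i*a_i - m_i, d_{i+1} = (86 - m_{i+1}^2)/d_i, a_{i+1} = floor((a_0 + m_{i+1})/d_{i+1}):
  m_1 = 1*9 - 0 = 9, d_1 = (86 - 9^2)/1 = 5/1 = 5, a_1 = floor((9 + 9)/5) = 3.
  m_2 = 5*3 - 9 = 6, d_2 = (86 - 6^2)/5 = 50/5 = 10, a_2 = floor((9 + 6)/10) = 1.
  m_3 = 10*1 - 6 = 4, d_3 = (86 - 4^2)/10 = 70/10 = 7, a_3 = floor((9 + 4)/7) = 1.
  m_4 = 7*1 - 4 = 3, d_4 = (86 - 3^2)/7 = 77/7 = 11, a_4 = floor((9 + 3)/11) = 1.
  m_5 = 11*1 - 3 = 8, d_5 = (86 - 8^2)/11 = 22/11 = 2, a_5 = floor((9 + 8)/2) = 8.
  m_6 = 2*8 - 8 = 8, d_6 = (86 - 8^2)/2 = 22/2 = 11, a_6 = floor((9 + 8)/11) = 1.
  m_7 = 11*1 - 8 = 3, d_7 = (86 - 3^2)/11 = 77/11 = 7, a_7 = floor((9 + 3)/7) = 1.
  m_8 = 7*1 - 3 = 4, d_8 = (86 - 4^2)/7 = 70/7 = 10, a_8 = floor((9 + 4)/10) = 1.
  m_9 = 10*1 - 4 = 6, d_9 = (86 - 6^2)/10 = 50/10 = 5, a_9 = floor((9 + 6)/5) = 3.
  m_10 = 5*3 - 6 = 9, d_10 = (86 - 9^2)/5 = 5/5 = 1, a_10 = floor((9 + 9)/1) = 18.
  m_11 = 1*18 - 9 = 9, d_11 = (86 - 9^2)/1 = 5/1 = 5: (m_11, d_11) = (m_1, d_1) = (9, 5), so from here the quotients repeat a_1, ..., a_10; the period length is 10.
So sqrt(86) = [9; (3, 1, 1, 1, 8, 1, 1, 1, 3, 18)] with period length k = 10.
k is even, so the fundamental solution of x^2 - 86y^2 = 1 is (p_{k-1}, q_{k-1}) = (p_9, q_9); compute convergents through index 9.
Convergents (p_i = a_i*p_{i-1} + p_{i-2}, q_i = a_i*q_{i-1} + q_{i-2} with p_{-2}=0, p_{-1}=1, q_{-2}=1, q_{-1}=0):
  i=0: a_0=9, p_0 = 9*1 + 0 = 9, q_0 = 9*0 + 1 = 1.
  i=1: a_1=3, p_1 = 3*9 + 1 = 28, q_1 = 3*1 + 0 = 3.
  i=2: a_2=1, p_2 = 1*28 + 9 = 37, q_2 = 1*3 + 1 = 4.
  i=3: a_3=1, p_3 = 1*37 + 28 = 65, q_3 = 1*4 + 3 = 7.
  i=4: a_4=1, p_4 = 1*65 + 37 = 102, q_4 = 1*7 + 4 = 11.
  i=5: a_5=8, p_5 = 8*102 + 65 = 881, q_5 = 8*11 + 7 = 95.
  i=6: a_6=1, p_6 = 1*881 + 102 = 983, q_6 = 1*95 + 11 = 106.
  i=7: a_7=1, p_7 = 1*983 + 881 = 1864, q_7 = 1*106 + 95 = 201.
  i=8: a_8=1, p_8 = 1*1864 + 983 = 2847, q_8 = 1*201 + 106 = 307.
  i=9: a_9=3, p_9 = 3*2847 + 1864 = 10405, q_9 = 3*307 + 201 = 1122.
Check: 10405^2 - 86*1122^2 = 108264025 - 108264024 = 1, so (x, y) = (10405, 1122) solves the equation, and by the theorem it is the least positive solution.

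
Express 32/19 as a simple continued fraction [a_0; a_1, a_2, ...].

[1; 1, 2, 6]

Run the Euclidean algorithm on 32 and 19; the successive quotients are the partial quotients a_0, a_1, ... (each step inverts the fractional part left over by the previous one):
  32 = 1*19 + 13, so a_0 = 1.
  19 = 1*13 + 6, so a_1 = 1.
  13 = 2*6 + 1, so a_2 = 2.
  6 = 6*1 + 0, so a_3 = 6.
The remainder reaches 0 after 4 divisions, so the expansion has 4 partial quotients, read off in order.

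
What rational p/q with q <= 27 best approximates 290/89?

88/27

Expand x = 290/89 as a continued fraction with the Euclidean algorithm:
  290 = 3*89 + 23, so a_0 = 3.
  89 = 3*23 + 20, so a_1 = 3.
  23 = 1*20 + 3, so a_2 = 1.
  20 = 6*3 + 2, so a_3 = 6.
  3 = 1*2 + 1, so a_4 = 1.
  2 = 2*1 + 0, so a_5 = 2.
so x = [3; 3, 1, 6, 1, 2].
Convergents (p_i = a_i*p_{i-1} + p_{i-2}, q_i = a_i*q_{i-1} + q_{i-2} with p_{-2}=0, p_{-1}=1, q_{-2}=1, q_{-1}=0), until the denominator exceeds 27:
  i=0: a_0=3, p_0 = 3*1 + 0 = 3, q_0 = 3*0 + 1 = 1.
  i=1: a_1=3, p_1 = 3*3 + 1 = 10, q_1 = 3*1 + 0 = 3.
  i=2: a_2=1, p_2 = 1*10 + 3 = 13, q_2 = 1*3 + 1 = 4.
  i=3: a_3=6, p_3 = 6*13 + 10 = 88, q_3 = 6*4 + 3 = 27.
  i=4: a_4=1, p_4 = 1*88 + 13 = 101, q_4 = 1*27 + 4 = 31.
q_4 = 31 > 27, so the last convergent with denominator <= 27 is p_3/q_3 = 88/27.
The closest fraction with denominator <= 27 is either p_3/q_3 or the intermediate fraction (k*p_3 + p_2)/(k*q_3 + q_2) with the largest k >= 1 whose denominator stays <= 27; these approach x as k grows, and every other convergent or intermediate fraction in range is farther away.
Largest k: floor((27 - q_2)/q_3) = floor((27 - 4)/27) = 0.
Since k = 0, no intermediate fraction beyond p_3/q_3 has denominator <= 27, so the convergent 88/27 is the closest (its error is |290*27 - 88*89|/(89*27) = 2/2403).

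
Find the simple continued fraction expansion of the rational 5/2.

Run the Euclidean algorithm on 5 and 2; the successive quotients are the partial quotients a_0, a_1, ... (each step inverts the fractional part left over by the previous one):
  5 = 2*2 + 1, so a_0 = 2.
  2 = 2*1 + 0, so a_1 = 2.
The remainder reaches 0 after 2 divisions, so the expansion has 2 partial quotients, read off in order.

[2; 2]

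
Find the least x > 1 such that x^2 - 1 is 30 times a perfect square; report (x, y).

First expand sqrt(30) as a continued fraction. With x_i = (sqrt(30) + m_i)/d_i and (m_0, d_0) = (0, 1): a_0 = floor(sqrt(30)) = 5, since 5^2 = 25 <= 30 < 36 = 6^2.
Iterate m_{i+1} = d_i*a_i - m_i, d_{i+1} = (30 - m_{i+1}^2)/d_i, a_{i+1} = floor((a_0 + m_{i+1})/d_{i+1}):
  m_1 = 1*5 - 0 = 5, d_1 = (30 - 5^2)/1 = 5/1 = 5, a_1 = floor((5 + 5)/5) = 2.
  m_2 = 5*2 - 5 = 5, d_2 = (30 - 5^2)/5 = 5/5 = 1, a_2 = floor((5 + 5)/1) = 10.
  m_3 = 1*10 - 5 = 5, d_3 = (30 - 5^2)/1 = 5/1 = 5: (m_3, d_3) = (m_1, d_1) = (5, 5), so from here the quotients repeat a_1, a_2; the period length is 2.
So sqrt(30) = [5; (2, 10)] with period length k = 2.
k is even, so the fundamental solution of x^2 - 30y^2 = 1 is (p_{k-1}, q_{k-1}) = (p_1, q_1); compute convergents through index 1.
Convergents (p_i = a_i*p_{i-1} + p_{i-2}, q_i = a_i*q_{i-1} + q_{i-2} with p_{-2}=0, p_{-1}=1, q_{-2}=1, q_{-1}=0):
  i=0: a_0=5, p_0 = 5*1 + 0 = 5, q_0 = 5*0 + 1 = 1.
  i=1: a_1=2, p_1 = 2*5 + 1 = 11, q_1 = 2*1 + 0 = 2.
Check: 11^2 - 30*2^2 = 121 - 120 = 1, so (x, y) = (11, 2) solves the equation, and by the theorem it is the least positive solution.

(x, y) = (11, 2)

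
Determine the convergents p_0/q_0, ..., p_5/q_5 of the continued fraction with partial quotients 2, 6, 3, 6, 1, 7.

2/1, 13/6, 41/19, 259/120, 300/139, 2359/1093

Using the convergent recurrence p_i = a_i*p_{i-1} + p_{i-2}, q_i = a_i*q_{i-1} + q_{i-2} with p_{-2}=0, p_{-1}=1, q_{-2}=1, q_{-1}=0:
  i=0: a_0=2, p_0 = 2*1 + 0 = 2, q_0 = 2*0 + 1 = 1.
  i=1: a_1=6, p_1 = 6*2 + 1 = 13, q_1 = 6*1 + 0 = 6.
  i=2: a_2=3, p_2 = 3*13 + 2 = 41, q_2 = 3*6 + 1 = 19.
  i=3: a_3=6, p_3 = 6*41 + 13 = 259, q_3 = 6*19 + 6 = 120.
  i=4: a_4=1, p_4 = 1*259 + 41 = 300, q_4 = 1*120 + 19 = 139.
  i=5: a_5=7, p_5 = 7*300 + 259 = 2359, q_5 = 7*139 + 120 = 1093.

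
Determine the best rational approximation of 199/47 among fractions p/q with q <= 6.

Expand x = 199/47 as a continued fraction with the Euclidean algorithm:
  199 = 4*47 + 11, so a_0 = 4.
  47 = 4*11 + 3, so a_1 = 4.
  11 = 3*3 + 2, so a_2 = 3.
  3 = 1*2 + 1, so a_3 = 1.
  2 = 2*1 + 0, so a_4 = 2.
so x = [4; 4, 3, 1, 2].
Convergents (p_i = a_i*p_{i-1} + p_{i-2}, q_i = a_i*q_{i-1} + q_{i-2} with p_{-2}=0, p_{-1}=1, q_{-2}=1, q_{-1}=0), until the denominator exceeds 6:
  i=0: a_0=4, p_0 = 4*1 + 0 = 4, q_0 = 4*0 + 1 = 1.
  i=1: a_1=4, p_1 = 4*4 + 1 = 17, q_1 = 4*1 + 0 = 4.
  i=2: a_2=3, p_2 = 3*17 + 4 = 55, q_2 = 3*4 + 1 = 13.
q_2 = 13 > 6, so the last convergent with denominator <= 6 is p_1/q_1 = 17/4.
The closest fraction with denominator <= 6 is either p_1/q_1 or the intermediate fraction (k*p_1 + p_0)/(k*q_1 + q_0) with the largest k >= 1 whose denominator stays <= 6; these approach x as k grows, and every other convergent or intermediate fraction in range is farther away.
Largest k: floor((6 - q_0)/q_1) = floor((6 - 1)/4) = 1.
That gives (1*17 + 4)/(1*4 + 1) = 21/5.
Compare the errors: |x - 17/4| = |199*4 - 17*47|/(47*4) = 3/188, and |x - 21/5| = |199*5 - 21*47|/(47*5) = 8/235.
Cross-multiplying, 3*235 = 705 < 1504 = 8*188, so 3/188 is smaller: the convergent 17/4 is closer to x than 21/5.

17/4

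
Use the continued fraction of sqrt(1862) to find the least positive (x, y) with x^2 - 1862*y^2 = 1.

First expand sqrt(1862) as a continued fraction. With x_i = (sqrt(1862) + m_i)/d_i and (m_0, d_0) = (0, 1): a_0 = floor(sqrt(1862)) = 43, since 43^2 = 1849 <= 1862 < 1936 = 44^2.
Iterate m_{i+1} = d_i*a_i - m_i, d_{i+1} = (1862 - m_{i+1}^2)/d_i, a_{i+1} = floor((a_0 + m_{i+1})/d_{i+1}):
  m_1 = 1*43 - 0 = 43, d_1 = (1862 - 43^2)/1 = 13/1 = 13, a_1 = floor((43 + 43)/13) = 6.
  m_2 = 13*6 - 43 = 35, d_2 = (1862 - 35^2)/13 = 637/13 = 49, a_2 = floor((43 + 35)/49) = 1.
  m_3 = 49*1 - 35 = 14, d_3 = (1862 - 14^2)/49 = 1666/49 = 34, a_3 = floor((43 + 14)/34) = 1.
  m_4 = 34*1 - 14 = 20, d_4 = (1862 - 20^2)/34 = 1462/34 = 43, a_4 = floor((43 + 20)/43) = 1.
  m_5 = 43*1 - 20 = 23, d_5 = (1862 - 23^2)/43 = 1333/43 = 31, a_5 = floor((43 + 23)/31) = 2.
  m_6 = 31*2 - 23 = 39, d_6 = (1862 - 39^2)/31 = 341/31 = 11, a_6 = floor((43 + 39)/11) = 7.
  m_7 = 11*7 - 39 = 38, d_7 = (1862 - 38^2)/11 = 418/11 = 38, a_7 = floor((43 + 38)/38) = 2.
  m_8 = 38*2 - 38 = 38, d_8 = (1862 - 38^2)/38 = 418/38 = 11, a_8 = floor((43 + 38)/11) = 7.
  m_9 = 11*7 - 38 = 39, d_9 = (1862 - 39^2)/11 = 341/11 = 31, a_9 = floor((43 + 39)/31) = 2.
  m_10 = 31*2 - 39 = 23, d_10 = (1862 - 23^2)/31 = 1333/31 = 43, a_10 = floor((43 + 23)/43) = 1.
  m_11 = 43*1 - 23 = 20, d_11 = (1862 - 20^2)/43 = 1462/43 = 34, a_11 = floor((43 + 20)/34) = 1.
  m_12 = 34*1 - 20 = 14, d_12 = (1862 - 14^2)/34 = 1666/34 = 49, a_12 = floor((43 + 14)/49) = 1.
  m_13 = 49*1 - 14 = 35, d_13 = (1862 - 35^2)/49 = 637/49 = 13, a_13 = floor((43 + 35)/13) = 6.
  m_14 = 13*6 - 35 = 43, d_14 = (1862 - 43^2)/13 = 13/13 = 1, a_14 = floor((43 + 43)/1) = 86.
  m_15 = 1*86 - 43 = 43, d_15 = (1862 - 43^2)/1 = 13/1 = 13: (m_15, d_15) = (m_1, d_1) = (43, 13), so from here the quotients repeat a_1, ..., a_14; the period length is 14.
So sqrt(1862) = [43; (6, 1, 1, 1, 2, 7, 2, 7, 2, 1, 1, 1, 6, 86)] with period length k = 14.
k is even, so the fundamental solution of x^2 - 1862y^2 = 1 is (p_{k-1}, q_{k-1}) = (p_13, q_13); compute convergents through index 13.
Convergents (p_i = a_i*p_{i-1} + p_{i-2}, q_i = a_i*q_{i-1} + q_{i-2} with p_{-2}=0, p_{-1}=1, q_{-2}=1, q_{-1}=0):
  i=0: a_0=43, p_0 = 43*1 + 0 = 43, q_0 = 43*0 + 1 = 1.
  i=1: a_1=6, p_1 = 6*43 + 1 = 259, q_1 = 6*1 + 0 = 6.
  i=2: a_2=1, p_2 = 1*259 + 43 = 302, q_2 = 1*6 + 1 = 7.
  i=3: a_3=1, p_3 = 1*302 + 259 = 561, q_3 = 1*7 + 6 = 13.
  i=4: a_4=1, p_4 = 1*561 + 302 = 863, q_4 = 1*13 + 7 = 20.
  i=5: a_5=2, p_5 = 2*863 + 561 = 2287, q_5 = 2*20 + 13 = 53.
  i=6: a_6=7, p_6 = 7*2287 + 863 = 16872, q_6 = 7*53 + 20 = 391.
  i=7: a_7=2, p_7 = 2*16872 + 2287 = 36031, q_7 = 2*391 + 53 = 835.
  i=8: a_8=7, p_8 = 7*36031 + 16872 = 269089, q_8 = 7*835 + 391 = 6236.
  i=9: a_9=2, p_9 = 2*269089 + 36031 = 574209, q_9 = 2*6236 + 835 = 13307.
  i=10: a_10=1, p_10 = 1*574209 + 269089 = 843298, q_10 = 1*13307 + 6236 = 19543.
  i=11: a_11=1, p_11 = 1*843298 + 574209 = 1417507, q_11 = 1*19543 + 13307 = 32850.
  i=12: a_12=1, p_12 = 1*1417507 + 843298 = 2260805, q_12 = 1*32850 + 19543 = 52393.
  i=13: a_13=6, p_13 = 6*2260805 + 1417507 = 14982337, q_13 = 6*52393 + 32850 = 347208.
Check: 14982337^2 - 1862*347208^2 = 224470421981569 - 224470421981568 = 1, so (x, y) = (14982337, 347208) solves the equation, and by the theorem it is the least positive solution.

(x, y) = (14982337, 347208)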